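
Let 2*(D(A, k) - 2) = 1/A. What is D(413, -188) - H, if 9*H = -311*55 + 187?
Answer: 13989145/7434 ≈ 1881.8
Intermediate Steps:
D(A, k) = 2 + 1/(2*A)
H = -16918/9 (H = (-311*55 + 187)/9 = (-17105 + 187)/9 = (⅑)*(-16918) = -16918/9 ≈ -1879.8)
D(413, -188) - H = (2 + (½)/413) - 1*(-16918/9) = (2 + (½)*(1/413)) + 16918/9 = (2 + 1/826) + 16918/9 = 1653/826 + 16918/9 = 13989145/7434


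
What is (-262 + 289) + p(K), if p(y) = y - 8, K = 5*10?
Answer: 69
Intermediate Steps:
K = 50
p(y) = -8 + y
(-262 + 289) + p(K) = (-262 + 289) + (-8 + 50) = 27 + 42 = 69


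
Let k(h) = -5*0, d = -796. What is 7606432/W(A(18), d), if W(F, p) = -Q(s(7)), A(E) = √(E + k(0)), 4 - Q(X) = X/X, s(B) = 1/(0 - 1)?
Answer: -7606432/3 ≈ -2.5355e+6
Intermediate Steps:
s(B) = -1 (s(B) = 1/(-1) = -1)
k(h) = 0
Q(X) = 3 (Q(X) = 4 - X/X = 4 - 1*1 = 4 - 1 = 3)
A(E) = √E (A(E) = √(E + 0) = √E)
W(F, p) = -3 (W(F, p) = -1*3 = -3)
7606432/W(A(18), d) = 7606432/(-3) = 7606432*(-⅓) = -7606432/3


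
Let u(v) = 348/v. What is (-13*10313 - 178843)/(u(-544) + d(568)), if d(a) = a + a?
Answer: -42556032/154409 ≈ -275.61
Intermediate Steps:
d(a) = 2*a
(-13*10313 - 178843)/(u(-544) + d(568)) = (-13*10313 - 178843)/(348/(-544) + 2*568) = (-134069 - 178843)/(348*(-1/544) + 1136) = -312912/(-87/136 + 1136) = -312912/154409/136 = -312912*136/154409 = -42556032/154409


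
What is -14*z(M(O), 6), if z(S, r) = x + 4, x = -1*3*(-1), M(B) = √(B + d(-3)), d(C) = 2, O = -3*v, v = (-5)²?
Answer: -98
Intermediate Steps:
v = 25
O = -75 (O = -3*25 = -75)
M(B) = √(2 + B) (M(B) = √(B + 2) = √(2 + B))
x = 3 (x = -3*(-1) = 3)
z(S, r) = 7 (z(S, r) = 3 + 4 = 7)
-14*z(M(O), 6) = -14*7 = -98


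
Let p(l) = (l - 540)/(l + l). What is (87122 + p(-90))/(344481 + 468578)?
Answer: 174251/1626118 ≈ 0.10716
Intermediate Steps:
p(l) = (-540 + l)/(2*l) (p(l) = (-540 + l)/((2*l)) = (-540 + l)*(1/(2*l)) = (-540 + l)/(2*l))
(87122 + p(-90))/(344481 + 468578) = (87122 + (½)*(-540 - 90)/(-90))/(344481 + 468578) = (87122 + (½)*(-1/90)*(-630))/813059 = (87122 + 7/2)*(1/813059) = (174251/2)*(1/813059) = 174251/1626118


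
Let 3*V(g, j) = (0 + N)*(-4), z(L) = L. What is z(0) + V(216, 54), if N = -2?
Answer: 8/3 ≈ 2.6667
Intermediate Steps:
V(g, j) = 8/3 (V(g, j) = ((0 - 2)*(-4))/3 = (-2*(-4))/3 = (1/3)*8 = 8/3)
z(0) + V(216, 54) = 0 + 8/3 = 8/3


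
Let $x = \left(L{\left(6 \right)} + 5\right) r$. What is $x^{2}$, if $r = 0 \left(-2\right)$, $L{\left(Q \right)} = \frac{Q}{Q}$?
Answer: $0$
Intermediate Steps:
$L{\left(Q \right)} = 1$
$r = 0$
$x = 0$ ($x = \left(1 + 5\right) 0 = 6 \cdot 0 = 0$)
$x^{2} = 0^{2} = 0$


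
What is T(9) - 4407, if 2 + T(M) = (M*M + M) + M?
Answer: -4310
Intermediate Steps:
T(M) = -2 + M² + 2*M (T(M) = -2 + ((M*M + M) + M) = -2 + ((M² + M) + M) = -2 + ((M + M²) + M) = -2 + (M² + 2*M) = -2 + M² + 2*M)
T(9) - 4407 = (-2 + 9² + 2*9) - 4407 = (-2 + 81 + 18) - 4407 = 97 - 4407 = -4310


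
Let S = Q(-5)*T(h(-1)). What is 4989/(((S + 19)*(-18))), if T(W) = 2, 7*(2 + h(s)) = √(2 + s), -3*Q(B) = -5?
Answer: -1663/134 ≈ -12.410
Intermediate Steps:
Q(B) = 5/3 (Q(B) = -⅓*(-5) = 5/3)
h(s) = -2 + √(2 + s)/7
S = 10/3 (S = (5/3)*2 = 10/3 ≈ 3.3333)
4989/(((S + 19)*(-18))) = 4989/(((10/3 + 19)*(-18))) = 4989/(((67/3)*(-18))) = 4989/(-402) = 4989*(-1/402) = -1663/134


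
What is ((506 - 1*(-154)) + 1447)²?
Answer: 4439449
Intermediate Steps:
((506 - 1*(-154)) + 1447)² = ((506 + 154) + 1447)² = (660 + 1447)² = 2107² = 4439449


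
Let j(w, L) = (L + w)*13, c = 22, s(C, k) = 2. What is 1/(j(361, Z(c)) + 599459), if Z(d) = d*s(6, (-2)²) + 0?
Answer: 1/604724 ≈ 1.6536e-6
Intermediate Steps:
Z(d) = 2*d (Z(d) = d*2 + 0 = 2*d + 0 = 2*d)
j(w, L) = 13*L + 13*w
1/(j(361, Z(c)) + 599459) = 1/((13*(2*22) + 13*361) + 599459) = 1/((13*44 + 4693) + 599459) = 1/((572 + 4693) + 599459) = 1/(5265 + 599459) = 1/604724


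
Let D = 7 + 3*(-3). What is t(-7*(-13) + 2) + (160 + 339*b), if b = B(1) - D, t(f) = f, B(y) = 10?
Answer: 4321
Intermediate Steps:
D = -2 (D = 7 - 9 = -2)
b = 12 (b = 10 - 1*(-2) = 10 + 2 = 12)
t(-7*(-13) + 2) + (160 + 339*b) = (-7*(-13) + 2) + (160 + 339*12) = (91 + 2) + (160 + 4068) = 93 + 4228 = 4321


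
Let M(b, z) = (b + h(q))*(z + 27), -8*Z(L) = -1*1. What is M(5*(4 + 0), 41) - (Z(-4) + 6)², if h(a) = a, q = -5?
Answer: 62879/64 ≈ 982.48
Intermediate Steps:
Z(L) = ⅛ (Z(L) = -(-1)/8 = -⅛*(-1) = ⅛)
M(b, z) = (-5 + b)*(27 + z) (M(b, z) = (b - 5)*(z + 27) = (-5 + b)*(27 + z))
M(5*(4 + 0), 41) - (Z(-4) + 6)² = (-135 - 5*41 + 27*(5*(4 + 0)) + (5*(4 + 0))*41) - (⅛ + 6)² = (-135 - 205 + 27*(5*4) + (5*4)*41) - (49/8)² = (-135 - 205 + 27*20 + 20*41) - 1*2401/64 = (-135 - 205 + 540 + 820) - 2401/64 = 1020 - 2401/64 = 62879/64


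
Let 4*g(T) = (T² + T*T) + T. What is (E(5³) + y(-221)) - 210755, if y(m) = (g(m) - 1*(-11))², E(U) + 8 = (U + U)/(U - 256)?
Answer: 1245004715027/2096 ≈ 5.9399e+8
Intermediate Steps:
E(U) = -8 + 2*U/(-256 + U) (E(U) = -8 + (U + U)/(U - 256) = -8 + (2*U)/(-256 + U) = -8 + 2*U/(-256 + U))
g(T) = T²/2 + T/4 (g(T) = ((T² + T*T) + T)/4 = ((T² + T²) + T)/4 = (2*T² + T)/4 = (T + 2*T²)/4 = T²/2 + T/4)
y(m) = (11 + m*(1 + 2*m)/4)² (y(m) = (m*(1 + 2*m)/4 - 1*(-11))² = (m*(1 + 2*m)/4 + 11)² = (11 + m*(1 + 2*m)/4)²)
(E(5³) + y(-221)) - 210755 = (2*(1024 - 3*5³)/(-256 + 5³) + (44 - 221*(1 + 2*(-221)))²/16) - 210755 = (2*(1024 - 3*125)/(-256 + 125) + (44 - 221*(1 - 442))²/16) - 210755 = (2*(1024 - 375)/(-131) + (44 - 221*(-441))²/16) - 210755 = (2*(-1/131)*649 + (44 + 97461)²/16) - 210755 = (-1298/131 + (1/16)*97505²) - 210755 = (-1298/131 + (1/16)*9507225025) - 210755 = (-1298/131 + 9507225025/16) - 210755 = 1245446457507/2096 - 210755 = 1245004715027/2096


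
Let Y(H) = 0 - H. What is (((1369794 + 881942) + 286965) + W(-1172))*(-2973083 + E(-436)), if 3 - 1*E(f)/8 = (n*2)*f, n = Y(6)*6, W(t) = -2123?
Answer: -8178422104710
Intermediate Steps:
Y(H) = -H
n = -36 (n = -1*6*6 = -6*6 = -36)
E(f) = 24 + 576*f (E(f) = 24 - 8*(-36*2)*f = 24 - (-576)*f = 24 + 576*f)
(((1369794 + 881942) + 286965) + W(-1172))*(-2973083 + E(-436)) = (((1369794 + 881942) + 286965) - 2123)*(-2973083 + (24 + 576*(-436))) = ((2251736 + 286965) - 2123)*(-2973083 + (24 - 251136)) = (2538701 - 2123)*(-2973083 - 251112) = 2536578*(-3224195) = -8178422104710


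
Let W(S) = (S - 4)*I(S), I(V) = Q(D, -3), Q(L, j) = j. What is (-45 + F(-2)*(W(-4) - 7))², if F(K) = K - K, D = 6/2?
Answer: 2025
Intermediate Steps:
D = 3 (D = 6*(½) = 3)
I(V) = -3
F(K) = 0
W(S) = 12 - 3*S (W(S) = (S - 4)*(-3) = (-4 + S)*(-3) = 12 - 3*S)
(-45 + F(-2)*(W(-4) - 7))² = (-45 + 0*((12 - 3*(-4)) - 7))² = (-45 + 0*((12 + 12) - 7))² = (-45 + 0*(24 - 7))² = (-45 + 0*17)² = (-45 + 0)² = (-45)² = 2025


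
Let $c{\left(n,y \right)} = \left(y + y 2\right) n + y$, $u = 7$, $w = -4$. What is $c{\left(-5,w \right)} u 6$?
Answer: $2352$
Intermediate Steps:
$c{\left(n,y \right)} = y + 3 n y$ ($c{\left(n,y \right)} = \left(y + 2 y\right) n + y = 3 y n + y = 3 n y + y = y + 3 n y$)
$c{\left(-5,w \right)} u 6 = - 4 \left(1 + 3 \left(-5\right)\right) 7 \cdot 6 = - 4 \left(1 - 15\right) 7 \cdot 6 = \left(-4\right) \left(-14\right) 7 \cdot 6 = 56 \cdot 7 \cdot 6 = 392 \cdot 6 = 2352$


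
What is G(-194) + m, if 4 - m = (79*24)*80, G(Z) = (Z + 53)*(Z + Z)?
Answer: -96968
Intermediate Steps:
G(Z) = 2*Z*(53 + Z) (G(Z) = (53 + Z)*(2*Z) = 2*Z*(53 + Z))
m = -151676 (m = 4 - 79*24*80 = 4 - 1896*80 = 4 - 1*151680 = 4 - 151680 = -151676)
G(-194) + m = 2*(-194)*(53 - 194) - 151676 = 2*(-194)*(-141) - 151676 = 54708 - 151676 = -96968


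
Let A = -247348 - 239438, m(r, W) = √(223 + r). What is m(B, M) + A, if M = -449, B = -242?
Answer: -486786 + I*√19 ≈ -4.8679e+5 + 4.3589*I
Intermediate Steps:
A = -486786
m(B, M) + A = √(223 - 242) - 486786 = √(-19) - 486786 = I*√19 - 486786 = -486786 + I*√19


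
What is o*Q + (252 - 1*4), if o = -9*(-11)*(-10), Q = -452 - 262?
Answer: 707108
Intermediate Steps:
Q = -714
o = -990 (o = 99*(-10) = -990)
o*Q + (252 - 1*4) = -990*(-714) + (252 - 1*4) = 706860 + (252 - 4) = 706860 + 248 = 707108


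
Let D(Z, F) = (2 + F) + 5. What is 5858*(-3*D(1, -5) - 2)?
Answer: -46864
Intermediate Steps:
D(Z, F) = 7 + F
5858*(-3*D(1, -5) - 2) = 5858*(-3*(7 - 5) - 2) = 5858*(-3*2 - 2) = 5858*(-6 - 2) = 5858*(-8) = -46864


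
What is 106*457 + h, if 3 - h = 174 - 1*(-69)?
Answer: 48202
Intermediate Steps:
h = -240 (h = 3 - (174 - 1*(-69)) = 3 - (174 + 69) = 3 - 1*243 = 3 - 243 = -240)
106*457 + h = 106*457 - 240 = 48442 - 240 = 48202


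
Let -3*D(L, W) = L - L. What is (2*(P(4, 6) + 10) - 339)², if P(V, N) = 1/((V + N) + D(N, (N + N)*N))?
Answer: 2540836/25 ≈ 1.0163e+5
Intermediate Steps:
D(L, W) = 0 (D(L, W) = -(L - L)/3 = -⅓*0 = 0)
P(V, N) = 1/(N + V) (P(V, N) = 1/((V + N) + 0) = 1/((N + V) + 0) = 1/(N + V))
(2*(P(4, 6) + 10) - 339)² = (2*(1/(6 + 4) + 10) - 339)² = (2*(1/10 + 10) - 339)² = (2*(⅒ + 10) - 339)² = (2*(101/10) - 339)² = (101/5 - 339)² = (-1594/5)² = 2540836/25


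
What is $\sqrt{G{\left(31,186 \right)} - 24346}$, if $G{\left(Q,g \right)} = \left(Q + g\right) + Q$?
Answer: $i \sqrt{24098} \approx 155.24 i$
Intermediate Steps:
$G{\left(Q,g \right)} = g + 2 Q$
$\sqrt{G{\left(31,186 \right)} - 24346} = \sqrt{\left(186 + 2 \cdot 31\right) - 24346} = \sqrt{\left(186 + 62\right) - 24346} = \sqrt{248 - 24346} = \sqrt{-24098} = i \sqrt{24098}$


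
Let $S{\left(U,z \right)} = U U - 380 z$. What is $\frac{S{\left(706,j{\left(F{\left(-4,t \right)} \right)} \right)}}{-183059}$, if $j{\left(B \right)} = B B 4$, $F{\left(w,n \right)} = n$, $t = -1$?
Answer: $- \frac{496916}{183059} \approx -2.7145$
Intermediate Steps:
$j{\left(B \right)} = 4 B^{2}$ ($j{\left(B \right)} = B^{2} \cdot 4 = 4 B^{2}$)
$S{\left(U,z \right)} = U^{2} - 380 z$
$\frac{S{\left(706,j{\left(F{\left(-4,t \right)} \right)} \right)}}{-183059} = \frac{706^{2} - 380 \cdot 4 \left(-1\right)^{2}}{-183059} = \left(498436 - 380 \cdot 4 \cdot 1\right) \left(- \frac{1}{183059}\right) = \left(498436 - 1520\right) \left(- \frac{1}{183059}\right) = 496916 \left(- \frac{1}{183059}\right) = - \frac{496916}{183059}$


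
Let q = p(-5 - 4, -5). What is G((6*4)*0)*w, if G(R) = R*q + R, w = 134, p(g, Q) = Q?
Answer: 0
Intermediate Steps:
q = -5
G(R) = -4*R (G(R) = R*(-5) + R = -5*R + R = -4*R)
G((6*4)*0)*w = -4*6*4*0*134 = -96*0*134 = -4*0*134 = 0*134 = 0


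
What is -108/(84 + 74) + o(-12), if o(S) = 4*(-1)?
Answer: -370/79 ≈ -4.6835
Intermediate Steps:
o(S) = -4
-108/(84 + 74) + o(-12) = -108/(84 + 74) - 4 = -108/158 - 4 = (1/158)*(-108) - 4 = -54/79 - 4 = -370/79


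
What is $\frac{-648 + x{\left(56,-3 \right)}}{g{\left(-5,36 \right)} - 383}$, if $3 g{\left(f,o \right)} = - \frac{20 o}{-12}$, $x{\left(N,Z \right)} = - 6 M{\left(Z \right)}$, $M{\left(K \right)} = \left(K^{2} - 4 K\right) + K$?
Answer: $\frac{252}{121} \approx 2.0826$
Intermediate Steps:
$M{\left(K \right)} = K^{2} - 3 K$
$x{\left(N,Z \right)} = - 6 Z \left(-3 + Z\right)$
$g{\left(f,o \right)} = \frac{5 o}{9}$ ($g{\left(f,o \right)} = \frac{\left(-1\right) \frac{20 o}{-12}}{3} = \frac{\left(-1\right) 20 o \left(- \frac{1}{12}\right)}{3} = \frac{\left(-1\right) \left(- \frac{5 o}{3}\right)}{3} = \frac{\frac{5}{3} o}{3} = \frac{5 o}{9}$)
$\frac{-648 + x{\left(56,-3 \right)}}{g{\left(-5,36 \right)} - 383} = \frac{-648 + 6 \left(-3\right) \left(3 - -3\right)}{\frac{5}{9} \cdot 36 - 383} = \frac{-648 + 6 \left(-3\right) \left(3 + 3\right)}{20 - 383} = \frac{-648 + 6 \left(-3\right) 6}{-363} = \left(-648 - 108\right) \left(- \frac{1}{363}\right) = \left(-756\right) \left(- \frac{1}{363}\right) = \frac{252}{121}$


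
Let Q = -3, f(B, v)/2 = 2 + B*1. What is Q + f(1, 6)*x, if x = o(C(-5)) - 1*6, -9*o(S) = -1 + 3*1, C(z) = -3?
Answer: -121/3 ≈ -40.333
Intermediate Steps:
o(S) = -2/9 (o(S) = -(-1 + 3*1)/9 = -(-1 + 3)/9 = -⅑*2 = -2/9)
f(B, v) = 4 + 2*B (f(B, v) = 2*(2 + B*1) = 2*(2 + B) = 4 + 2*B)
x = -56/9 (x = -2/9 - 1*6 = -2/9 - 6 = -56/9 ≈ -6.2222)
Q + f(1, 6)*x = -3 + (4 + 2*1)*(-56/9) = -3 + (4 + 2)*(-56/9) = -3 + 6*(-56/9) = -3 - 112/3 = -121/3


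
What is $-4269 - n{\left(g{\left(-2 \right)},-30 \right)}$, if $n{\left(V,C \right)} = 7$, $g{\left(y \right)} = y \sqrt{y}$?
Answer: $-4276$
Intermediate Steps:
$g{\left(y \right)} = y^{\frac{3}{2}}$
$-4269 - n{\left(g{\left(-2 \right)},-30 \right)} = -4269 - 7 = -4276$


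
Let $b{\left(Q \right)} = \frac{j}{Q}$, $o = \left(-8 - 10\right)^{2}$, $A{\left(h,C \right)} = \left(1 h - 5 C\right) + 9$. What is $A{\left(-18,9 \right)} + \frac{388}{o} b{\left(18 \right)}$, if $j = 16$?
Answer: $- \frac{38590}{729} \approx -52.936$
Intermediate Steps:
$A{\left(h,C \right)} = 9 + h - 5 C$ ($A{\left(h,C \right)} = \left(h - 5 C\right) + 9 = 9 + h - 5 C$)
$o = 324$ ($o = \left(-18\right)^{2} = 324$)
$b{\left(Q \right)} = \frac{16}{Q}$
$A{\left(-18,9 \right)} + \frac{388}{o} b{\left(18 \right)} = \left(9 - 18 - 45\right) + \frac{388}{324} \cdot \frac{16}{18} = \left(9 - 18 - 45\right) + 388 \cdot \frac{1}{324} \cdot 16 \cdot \frac{1}{18} = -54 + \frac{97}{81} \cdot \frac{8}{9} = -54 + \frac{776}{729} = - \frac{38590}{729}$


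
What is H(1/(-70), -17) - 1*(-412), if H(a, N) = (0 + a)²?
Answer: 2018801/4900 ≈ 412.00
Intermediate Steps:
H(a, N) = a²
H(1/(-70), -17) - 1*(-412) = (1/(-70))² - 1*(-412) = (-1/70)² + 412 = 1/4900 + 412 = 2018801/4900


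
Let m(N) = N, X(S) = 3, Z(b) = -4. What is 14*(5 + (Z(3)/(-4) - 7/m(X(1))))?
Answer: 154/3 ≈ 51.333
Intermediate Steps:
14*(5 + (Z(3)/(-4) - 7/m(X(1)))) = 14*(5 + (-4/(-4) - 7/3)) = 14*(5 + (-4*(-1/4) - 7*1/3)) = 14*(5 + (1 - 7/3)) = 14*(5 - 4/3) = 14*(11/3) = 154/3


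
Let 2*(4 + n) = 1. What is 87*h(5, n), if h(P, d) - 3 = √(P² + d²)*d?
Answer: 261 - 609*√149/4 ≈ -1597.4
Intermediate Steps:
n = -7/2 (n = -4 + (½)*1 = -4 + ½ = -7/2 ≈ -3.5000)
h(P, d) = 3 + d*√(P² + d²) (h(P, d) = 3 + √(P² + d²)*d = 3 + d*√(P² + d²))
87*h(5, n) = 87*(3 - 7*√(5² + (-7/2)²)/2) = 87*(3 - 7*√(25 + 49/4)/2) = 87*(3 - 7*√149/4) = 261 - 609*√149/4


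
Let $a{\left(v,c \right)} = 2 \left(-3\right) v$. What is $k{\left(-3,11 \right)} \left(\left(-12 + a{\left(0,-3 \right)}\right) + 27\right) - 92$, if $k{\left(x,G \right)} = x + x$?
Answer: $-182$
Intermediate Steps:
$a{\left(v,c \right)} = - 6 v$
$k{\left(x,G \right)} = 2 x$
$k{\left(-3,11 \right)} \left(\left(-12 + a{\left(0,-3 \right)}\right) + 27\right) - 92 = 2 \left(-3\right) \left(\left(-12 - 0\right) + 27\right) - 92 = - 6 \left(\left(-12 + 0\right) + 27\right) - 92 = - 6 \left(-12 + 27\right) - 92 = \left(-6\right) 15 - 92 = -90 - 92 = -182$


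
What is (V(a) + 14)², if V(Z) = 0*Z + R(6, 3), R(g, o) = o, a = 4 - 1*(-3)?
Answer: 289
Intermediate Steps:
a = 7 (a = 4 + 3 = 7)
V(Z) = 3 (V(Z) = 0*Z + 3 = 0 + 3 = 3)
(V(a) + 14)² = (3 + 14)² = 17² = 289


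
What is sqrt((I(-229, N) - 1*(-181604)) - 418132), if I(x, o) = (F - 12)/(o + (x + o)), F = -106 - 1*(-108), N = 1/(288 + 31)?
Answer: 3*I*sqrt(140238907576602)/73049 ≈ 486.34*I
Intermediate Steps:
N = 1/319 ≈ 0.0031348
F = 2 (F = -106 + 108 = 2)
I(x, o) = -10/(x + 2*o) (I(x, o) = (2 - 12)/(o + (x + o)) = -10/(o + (o + x)) = -10/(x + 2*o))
sqrt((I(-229, N) - 1*(-181604)) - 418132) = sqrt((-10/(-229 + 2*(1/319)) - 1*(-181604)) - 418132) = sqrt((-10/(-229 + 2/319) + 181604) - 418132) = sqrt((-10/(-73049/319) + 181604) - 418132) = sqrt((-10*(-319/73049) + 181604) - 418132) = sqrt((3190/73049 + 181604) - 418132) = sqrt(13265993786/73049 - 418132) = sqrt(-17278130682/73049) = 3*I*sqrt(140238907576602)/73049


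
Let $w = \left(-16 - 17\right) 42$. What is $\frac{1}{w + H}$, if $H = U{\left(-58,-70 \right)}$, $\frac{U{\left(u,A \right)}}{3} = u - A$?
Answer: $- \frac{1}{1350} \approx -0.00074074$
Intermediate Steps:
$U{\left(u,A \right)} = - 3 A + 3 u$ ($U{\left(u,A \right)} = 3 \left(u - A\right) = - 3 A + 3 u$)
$H = 36$ ($H = \left(-3\right) \left(-70\right) + 3 \left(-58\right) = 210 - 174 = 36$)
$w = -1386$ ($w = \left(-33\right) 42 = -1386$)
$\frac{1}{w + H} = \frac{1}{-1386 + 36} = \frac{1}{-1350} = - \frac{1}{1350}$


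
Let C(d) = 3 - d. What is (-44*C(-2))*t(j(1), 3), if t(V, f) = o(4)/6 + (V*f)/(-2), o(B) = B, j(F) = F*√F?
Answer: 550/3 ≈ 183.33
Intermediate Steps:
j(F) = F^(3/2)
t(V, f) = ⅔ - V*f/2 (t(V, f) = 4/6 + (V*f)/(-2) = 4*(⅙) + (V*f)*(-½) = ⅔ - V*f/2)
(-44*C(-2))*t(j(1), 3) = (-44*(3 - 1*(-2)))*(⅔ - ½*1^(3/2)*3) = (-44*(3 + 2))*(⅔ - ½*1*3) = (-44*5)*(⅔ - 3/2) = -220*(-⅚) = 550/3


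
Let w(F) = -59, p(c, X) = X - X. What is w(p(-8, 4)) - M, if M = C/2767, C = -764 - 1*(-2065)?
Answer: -164554/2767 ≈ -59.470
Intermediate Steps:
p(c, X) = 0
C = 1301 (C = -764 + 2065 = 1301)
M = 1301/2767 ≈ 0.47018
w(p(-8, 4)) - M = -59 - 1*1301/2767 = -59 - 1301/2767 = -164554/2767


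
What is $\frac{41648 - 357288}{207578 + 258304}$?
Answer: $- \frac{157820}{232941} \approx -0.67751$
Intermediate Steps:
$\frac{41648 - 357288}{207578 + 258304} = - \frac{315640}{465882} = \left(-315640\right) \frac{1}{465882} = - \frac{157820}{232941}$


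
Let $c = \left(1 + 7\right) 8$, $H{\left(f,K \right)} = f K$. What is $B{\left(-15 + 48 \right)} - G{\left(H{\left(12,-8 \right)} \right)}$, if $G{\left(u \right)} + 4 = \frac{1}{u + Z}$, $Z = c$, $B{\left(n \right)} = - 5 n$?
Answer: $- \frac{5151}{32} \approx -160.97$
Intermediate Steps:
$H{\left(f,K \right)} = K f$
$c = 64$ ($c = 8 \cdot 8 = 64$)
$Z = 64$
$G{\left(u \right)} = -4 + \frac{1}{64 + u}$ ($G{\left(u \right)} = -4 + \frac{1}{u + 64} = -4 + \frac{1}{64 + u}$)
$B{\left(-15 + 48 \right)} - G{\left(H{\left(12,-8 \right)} \right)} = - 5 \left(-15 + 48\right) - \frac{-255 - 4 \left(\left(-8\right) 12\right)}{64 - 96} = \left(-5\right) 33 - \frac{-255 - -384}{64 - 96} = -165 - \frac{-255 + 384}{-32} = -165 - \left(- \frac{1}{32}\right) 129 = -165 - - \frac{129}{32} = -165 + \frac{129}{32} = - \frac{5151}{32}$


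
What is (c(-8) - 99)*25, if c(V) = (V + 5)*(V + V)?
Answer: -1275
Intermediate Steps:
c(V) = 2*V*(5 + V) (c(V) = (5 + V)*(2*V) = 2*V*(5 + V))
(c(-8) - 99)*25 = (2*(-8)*(5 - 8) - 99)*25 = (2*(-8)*(-3) - 99)*25 = (48 - 99)*25 = -51*25 = -1275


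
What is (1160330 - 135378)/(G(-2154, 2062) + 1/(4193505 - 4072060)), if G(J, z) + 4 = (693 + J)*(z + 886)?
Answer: -124475295640/523067501239 ≈ -0.23797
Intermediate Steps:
G(J, z) = -4 + (693 + J)*(886 + z) (G(J, z) = -4 + (693 + J)*(z + 886) = -4 + (693 + J)*(886 + z))
(1160330 - 135378)/(G(-2154, 2062) + 1/(4193505 - 4072060)) = (1160330 - 135378)/((613994 + 693*2062 + 886*(-2154) - 2154*2062) + 1/(4193505 - 4072060)) = 1024952/((613994 + 1428966 - 1908444 - 4441548) + 1/121445) = 1024952/(-4307032 + 1/121445) = 1024952/(-523067501239/121445) = 1024952*(-121445/523067501239) = -124475295640/523067501239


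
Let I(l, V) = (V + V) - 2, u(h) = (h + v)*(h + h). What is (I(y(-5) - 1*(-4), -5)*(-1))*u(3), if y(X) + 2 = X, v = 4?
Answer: 504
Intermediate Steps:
y(X) = -2 + X
u(h) = 2*h*(4 + h) (u(h) = (h + 4)*(h + h) = (4 + h)*(2*h) = 2*h*(4 + h))
I(l, V) = -2 + 2*V (I(l, V) = 2*V - 2 = -2 + 2*V)
(I(y(-5) - 1*(-4), -5)*(-1))*u(3) = ((-2 + 2*(-5))*(-1))*(2*3*(4 + 3)) = ((-2 - 10)*(-1))*(2*3*7) = -12*(-1)*42 = 12*42 = 504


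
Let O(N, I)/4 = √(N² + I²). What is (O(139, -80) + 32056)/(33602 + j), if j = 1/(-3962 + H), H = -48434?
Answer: 1679606176/1760610391 + 3562928*√89/1760610391 ≈ 0.97308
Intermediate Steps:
O(N, I) = 4*√(I² + N²) (O(N, I) = 4*√(N² + I²) = 4*√(I² + N²))
j = -1/52396 (j = 1/(-3962 - 48434) = 1/(-52396) = -1/52396 ≈ -1.9085e-5)
(O(139, -80) + 32056)/(33602 + j) = (4*√((-80)² + 139²) + 32056)/(33602 - 1/52396) = (4*√(6400 + 19321) + 32056)/(1760610391/52396) = (4*√25721 + 32056)*(52396/1760610391) = (4*(17*√89) + 32056)*(52396/1760610391) = (68*√89 + 32056)*(52396/1760610391) = (32056 + 68*√89)*(52396/1760610391) = 1679606176/1760610391 + 3562928*√89/1760610391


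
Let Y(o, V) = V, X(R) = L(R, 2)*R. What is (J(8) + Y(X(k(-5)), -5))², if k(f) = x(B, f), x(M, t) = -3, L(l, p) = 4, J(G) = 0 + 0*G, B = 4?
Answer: 25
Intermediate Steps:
J(G) = 0 (J(G) = 0 + 0 = 0)
k(f) = -3
X(R) = 4*R
(J(8) + Y(X(k(-5)), -5))² = (0 - 5)² = (-5)² = 25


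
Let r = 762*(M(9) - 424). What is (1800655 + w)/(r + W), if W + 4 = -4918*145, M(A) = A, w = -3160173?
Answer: 679759/514672 ≈ 1.3208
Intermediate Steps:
W = -713114 (W = -4 - 4918*145 = -4 - 713110 = -713114)
r = -316230 (r = 762*(9 - 424) = 762*(-415) = -316230)
(1800655 + w)/(r + W) = (1800655 - 3160173)/(-316230 - 713114) = -1359518/(-1029344) = -1359518*(-1/1029344) = 679759/514672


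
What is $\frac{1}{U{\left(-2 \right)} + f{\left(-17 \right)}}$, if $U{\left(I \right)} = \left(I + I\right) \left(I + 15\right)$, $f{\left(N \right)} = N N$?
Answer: $\frac{1}{237} \approx 0.0042194$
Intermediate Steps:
$f{\left(N \right)} = N^{2}$
$U{\left(I \right)} = 2 I \left(15 + I\right)$
$\frac{1}{U{\left(-2 \right)} + f{\left(-17 \right)}} = \frac{1}{2 \left(-2\right) \left(15 - 2\right) + \left(-17\right)^{2}} = \frac{1}{2 \left(-2\right) 13 + 289} = \frac{1}{-52 + 289} = \frac{1}{237}$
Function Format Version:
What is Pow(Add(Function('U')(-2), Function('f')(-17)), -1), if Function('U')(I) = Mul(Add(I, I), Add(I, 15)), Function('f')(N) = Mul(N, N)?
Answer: Rational(1, 237) ≈ 0.0042194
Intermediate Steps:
Function('f')(N) = Pow(N, 2)
Function('U')(I) = Mul(2, I, Add(15, I)) (Function('U')(I) = Mul(Mul(2, I), Add(15, I)) = Mul(2, I, Add(15, I)))
Pow(Add(Function('U')(-2), Function('f')(-17)), -1) = Pow(Add(Mul(2, -2, Add(15, -2)), Pow(-17, 2)), -1) = Pow(Add(Mul(2, -2, 13), 289), -1) = Pow(Add(-52, 289), -1) = Pow(237, -1) = Rational(1, 237)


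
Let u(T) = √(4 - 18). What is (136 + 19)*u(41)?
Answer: 155*I*√14 ≈ 579.96*I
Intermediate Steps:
u(T) = I*√14 (u(T) = √(-14) = I*√14)
(136 + 19)*u(41) = (136 + 19)*(I*√14) = 155*(I*√14) = 155*I*√14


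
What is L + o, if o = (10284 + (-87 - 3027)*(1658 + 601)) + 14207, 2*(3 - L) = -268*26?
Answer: -7006548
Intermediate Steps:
L = 3487 (L = 3 - (-134)*26 = 3 - ½*(-6968) = 3 + 3484 = 3487)
o = -7010035 (o = (10284 - 3114*2259) + 14207 = (10284 - 7034526) + 14207 = -7024242 + 14207 = -7010035)
L + o = 3487 - 7010035 = -7006548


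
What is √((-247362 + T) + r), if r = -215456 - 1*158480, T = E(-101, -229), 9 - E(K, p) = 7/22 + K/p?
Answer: I*√15769231231666/5038 ≈ 788.22*I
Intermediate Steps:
E(K, p) = 191/22 - K/p (E(K, p) = 9 - (7/22 + K/p) = 9 + (-7/22 - K/p) = 191/22 - K/p)
T = 41517/5038 (T = 191/22 - 1*(-101)/(-229) = 191/22 - 1*(-101)*(-1/229) = 191/22 - 101/229 = 41517/5038 ≈ 8.2408)
r = -373936 (r = -215456 - 158480 = -373936)
√((-247362 + T) + r) = √((-247362 + 41517/5038) - 373936) = √(-1246168239/5038 - 373936) = √(-3130057807/5038) = I*√15769231231666/5038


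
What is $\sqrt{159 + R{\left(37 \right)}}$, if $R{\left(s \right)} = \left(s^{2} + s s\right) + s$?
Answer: $3 \sqrt{326} \approx 54.166$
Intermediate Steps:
$R{\left(s \right)} = s + 2 s^{2}$ ($R{\left(s \right)} = \left(s^{2} + s^{2}\right) + s = 2 s^{2} + s = s + 2 s^{2}$)
$\sqrt{159 + R{\left(37 \right)}} = \sqrt{159 + 37 \left(1 + 2 \cdot 37\right)} = \sqrt{159 + 37 \left(1 + 74\right)} = \sqrt{159 + 37 \cdot 75} = \sqrt{159 + 2775} = \sqrt{2934} = 3 \sqrt{326}$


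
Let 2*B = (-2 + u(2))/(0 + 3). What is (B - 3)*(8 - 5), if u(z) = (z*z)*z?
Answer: -6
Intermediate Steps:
u(z) = z**3 (u(z) = z**2*z = z**3)
B = 1 (B = ((-2 + 2**3)/(0 + 3))/2 = ((-2 + 8)/3)/2 = (6*(1/3))/2 = (1/2)*2 = 1)
(B - 3)*(8 - 5) = (1 - 3)*(8 - 5) = -2*3 = -6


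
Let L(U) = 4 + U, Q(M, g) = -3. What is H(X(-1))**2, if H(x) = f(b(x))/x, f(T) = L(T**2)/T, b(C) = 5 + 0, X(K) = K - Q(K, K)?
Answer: 841/100 ≈ 8.4100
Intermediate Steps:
X(K) = 3 + K (X(K) = K - 1*(-3) = K + 3 = 3 + K)
b(C) = 5
f(T) = (4 + T**2)/T
H(x) = 29/(5*x) (H(x) = (5 + 4/5)/x = 29/(5*x))
H(X(-1))**2 = (29/(5*(3 - 1)))**2 = ((29/5)/2)**2 = ((29/5)*(1/2))**2 = (29/10)**2 = 841/100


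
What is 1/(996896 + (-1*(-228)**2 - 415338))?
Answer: 1/529574 ≈ 1.8883e-6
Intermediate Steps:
1/(996896 + (-1*(-228)**2 - 415338)) = 1/(996896 + (-1*51984 - 415338)) = 1/(996896 + (-51984 - 415338)) = 1/(996896 - 467322) = 1/529574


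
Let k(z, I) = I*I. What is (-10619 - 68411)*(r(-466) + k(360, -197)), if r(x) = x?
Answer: -3030247290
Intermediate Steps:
k(z, I) = I**2
(-10619 - 68411)*(r(-466) + k(360, -197)) = (-10619 - 68411)*(-466 + (-197)**2) = -79030*(-466 + 38809) = -79030*38343 = -3030247290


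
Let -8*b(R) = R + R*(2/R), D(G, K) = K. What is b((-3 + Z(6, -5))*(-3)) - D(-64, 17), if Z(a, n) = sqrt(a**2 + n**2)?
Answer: -147/8 + 3*sqrt(61)/8 ≈ -15.446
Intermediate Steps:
b(R) = -1/4 - R/8 (b(R) = -(R + R*(2/R))/8 = -(R + 2)/8 = -(2 + R)/8 = -1/4 - R/8)
b((-3 + Z(6, -5))*(-3)) - D(-64, 17) = (-1/4 - (-3 + sqrt(6**2 + (-5)**2))*(-3)/8) - 1*17 = (-1/4 - (-3 + sqrt(36 + 25))*(-3)/8) - 17 = (-1/4 - (-3 + sqrt(61))*(-3)/8) - 17 = (-1/4 - (9 - 3*sqrt(61))/8) - 17 = (-1/4 + (-9/8 + 3*sqrt(61)/8)) - 17 = (-11/8 + 3*sqrt(61)/8) - 17 = -147/8 + 3*sqrt(61)/8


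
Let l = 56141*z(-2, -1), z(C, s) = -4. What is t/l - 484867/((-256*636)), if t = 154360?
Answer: 20937848807/9140653056 ≈ 2.2906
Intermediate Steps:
l = -224564 (l = 56141*(-4) = -224564)
t/l - 484867/((-256*636)) = 154360/(-224564) - 484867/((-256*636)) = 154360*(-1/224564) - 484867/(-162816) = -38590/56141 - 484867*(-1/162816) = -38590/56141 + 484867/162816 = 20937848807/9140653056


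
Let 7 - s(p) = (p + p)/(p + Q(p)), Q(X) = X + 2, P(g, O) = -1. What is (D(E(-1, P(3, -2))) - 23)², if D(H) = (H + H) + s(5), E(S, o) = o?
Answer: 12769/36 ≈ 354.69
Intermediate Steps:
Q(X) = 2 + X
s(p) = 7 - 2*p/(2 + 2*p) (s(p) = 7 - (p + p)/(p + (2 + p)) = 7 - 2*p/(2 + 2*p))
D(H) = 37/6 + 2*H (D(H) = (H + H) + (7 + 6*5)/(1 + 5) = 2*H + (7 + 30)/6 = 2*H + (⅙)*37 = 2*H + 37/6 = 37/6 + 2*H)
(D(E(-1, P(3, -2))) - 23)² = ((37/6 + 2*(-1)) - 23)² = ((37/6 - 2) - 23)² = (25/6 - 23)² = (-113/6)² = 12769/36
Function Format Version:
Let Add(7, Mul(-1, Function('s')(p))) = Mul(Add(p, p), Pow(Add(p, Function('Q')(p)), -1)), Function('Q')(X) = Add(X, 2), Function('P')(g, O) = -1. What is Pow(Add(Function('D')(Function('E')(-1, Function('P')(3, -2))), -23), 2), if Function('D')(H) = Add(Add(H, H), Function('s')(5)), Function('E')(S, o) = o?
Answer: Rational(12769, 36) ≈ 354.69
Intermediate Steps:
Function('Q')(X) = Add(2, X)
Function('s')(p) = Add(7, Mul(-2, p, Pow(Add(2, Mul(2, p)), -1))) (Function('s')(p) = Add(7, Mul(-1, Mul(Add(p, p), Pow(Add(p, Add(2, p)), -1)))) = Add(7, Mul(-1, Mul(Mul(2, p), Pow(Add(2, Mul(2, p)), -1)))) = Add(7, Mul(-1, Mul(2, p, Pow(Add(2, Mul(2, p)), -1)))) = Add(7, Mul(-2, p, Pow(Add(2, Mul(2, p)), -1))))
Function('D')(H) = Add(Rational(37, 6), Mul(2, H)) (Function('D')(H) = Add(Add(H, H), Mul(Pow(Add(1, 5), -1), Add(7, Mul(6, 5)))) = Add(Mul(2, H), Mul(Pow(6, -1), Add(7, 30))) = Add(Mul(2, H), Mul(Rational(1, 6), 37)) = Add(Mul(2, H), Rational(37, 6)) = Add(Rational(37, 6), Mul(2, H)))
Pow(Add(Function('D')(Function('E')(-1, Function('P')(3, -2))), -23), 2) = Pow(Add(Add(Rational(37, 6), Mul(2, -1)), -23), 2) = Pow(Add(Add(Rational(37, 6), -2), -23), 2) = Pow(Add(Rational(25, 6), -23), 2) = Pow(Rational(-113, 6), 2) = Rational(12769, 36)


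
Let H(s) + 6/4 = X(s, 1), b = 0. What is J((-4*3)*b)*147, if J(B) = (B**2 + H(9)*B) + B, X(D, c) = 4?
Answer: 0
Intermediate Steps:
H(s) = 5/2 (H(s) = -3/2 + 4 = 5/2)
J(B) = B**2 + 7*B/2 (J(B) = (B**2 + 5*B/2) + B = B**2 + 7*B/2)
J((-4*3)*b)*147 = ((-4*3*0)*(7 + 2*(-4*3*0))/2)*147 = ((-12*0)*(7 + 2*(-12*0))/2)*147 = ((1/2)*0*(7 + 2*0))*147 = ((1/2)*0*(7 + 0))*147 = ((1/2)*0*7)*147 = 0*147 = 0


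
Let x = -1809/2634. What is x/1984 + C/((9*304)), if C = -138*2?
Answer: -10050595/99291264 ≈ -0.10122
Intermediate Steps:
C = -276
x = -603/878 (x = -1809*1/2634 = -603/878 ≈ -0.68679)
x/1984 + C/((9*304)) = -603/878/1984 - 276/(9*304) = -603/878*1/1984 - 276/2736 = -603/1741952 - 276*1/2736 = -603/1741952 - 23/228 = -10050595/99291264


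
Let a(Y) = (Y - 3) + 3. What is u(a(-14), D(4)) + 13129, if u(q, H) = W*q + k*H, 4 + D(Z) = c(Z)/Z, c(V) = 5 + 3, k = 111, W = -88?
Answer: 14139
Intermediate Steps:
a(Y) = Y (a(Y) = (-3 + Y) + 3 = Y)
c(V) = 8
D(Z) = -4 + 8/Z
u(q, H) = -88*q + 111*H
u(a(-14), D(4)) + 13129 = (-88*(-14) + 111*(-4 + 8/4)) + 13129 = (1232 + 111*(-4 + 8*(¼))) + 13129 = (1232 + 111*(-4 + 2)) + 13129 = (1232 + 111*(-2)) + 13129 = (1232 - 222) + 13129 = 1010 + 13129 = 14139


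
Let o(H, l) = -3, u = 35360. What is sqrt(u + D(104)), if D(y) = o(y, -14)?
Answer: sqrt(35357) ≈ 188.03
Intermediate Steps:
D(y) = -3
sqrt(u + D(104)) = sqrt(35360 - 3) = sqrt(35357)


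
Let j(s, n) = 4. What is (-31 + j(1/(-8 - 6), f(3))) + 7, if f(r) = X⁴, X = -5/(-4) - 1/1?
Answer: -20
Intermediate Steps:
X = ¼ (X = -5*(-¼) - 1*1 = 5/4 - 1 = ¼ ≈ 0.25000)
f(r) = 1/256 (f(r) = (¼)⁴ = 1/256)
(-31 + j(1/(-8 - 6), f(3))) + 7 = (-31 + 4) + 7 = -27 + 7 = -20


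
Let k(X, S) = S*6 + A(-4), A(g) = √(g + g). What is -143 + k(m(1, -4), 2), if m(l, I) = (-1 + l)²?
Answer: -131 + 2*I*√2 ≈ -131.0 + 2.8284*I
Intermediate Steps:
A(g) = √2*√g (A(g) = √(2*g) = √2*√g)
k(X, S) = 6*S + 2*I*√2 (k(X, S) = S*6 + √2*√(-4) = 6*S + √2*(2*I) = 6*S + 2*I*√2)
-143 + k(m(1, -4), 2) = -143 + (6*2 + 2*I*√2) = -143 + (12 + 2*I*√2) = -131 + 2*I*√2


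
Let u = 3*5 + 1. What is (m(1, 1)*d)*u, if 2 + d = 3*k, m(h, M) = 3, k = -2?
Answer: -384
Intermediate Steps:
u = 16 (u = 15 + 1 = 16)
d = -8 (d = -2 + 3*(-2) = -2 - 6 = -8)
(m(1, 1)*d)*u = (3*(-8))*16 = -24*16 = -384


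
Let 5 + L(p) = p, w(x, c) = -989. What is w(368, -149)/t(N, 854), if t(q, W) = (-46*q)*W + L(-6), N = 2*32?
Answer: 989/2514187 ≈ 0.00039337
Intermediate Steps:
L(p) = -5 + p
N = 64
t(q, W) = -11 - 46*W*q (t(q, W) = (-46*q)*W + (-5 - 6) = -46*W*q - 11 = -11 - 46*W*q)
w(368, -149)/t(N, 854) = -989/(-11 - 46*854*64) = -989/(-11 - 2514176) = -989/(-2514187) = -989*(-1/2514187) = 989/2514187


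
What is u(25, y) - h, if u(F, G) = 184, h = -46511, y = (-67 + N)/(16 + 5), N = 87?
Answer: 46695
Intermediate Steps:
y = 20/21 (y = (-67 + 87)/(16 + 5) = 20/21 ≈ 0.95238)
u(25, y) - h = 184 - 1*(-46511) = 184 + 46511 = 46695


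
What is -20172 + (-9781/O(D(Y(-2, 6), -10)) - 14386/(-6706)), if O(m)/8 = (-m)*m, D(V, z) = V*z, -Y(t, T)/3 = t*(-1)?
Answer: -1947697466707/96566400 ≈ -20170.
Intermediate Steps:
Y(t, T) = 3*t (Y(t, T) = -3*t*(-1) = -(-3)*t = 3*t)
O(m) = -8*m² (O(m) = 8*((-m)*m) = 8*(-m²) = -8*m²)
-20172 + (-9781/O(D(Y(-2, 6), -10)) - 14386/(-6706)) = -20172 + (-9781/((-8*((3*(-2))*(-10))²)) - 14386/(-6706)) = -20172 + (-9781/((-8*(-6*(-10))²)) - 14386*(-1/6706)) = -20172 + (-9781/((-8*60²)) + 7193/3353) = -20172 + (-9781/((-8*3600)) + 7193/3353) = -20172 + (-9781/(-28800) + 7193/3353) = -20172 + (-9781*(-1/28800) + 7193/3353) = -20172 + (9781/28800 + 7193/3353) = -20172 + 239954093/96566400 = -1947697466707/96566400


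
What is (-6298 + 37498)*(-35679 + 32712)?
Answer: -92570400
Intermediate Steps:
(-6298 + 37498)*(-35679 + 32712) = 31200*(-2967) = -92570400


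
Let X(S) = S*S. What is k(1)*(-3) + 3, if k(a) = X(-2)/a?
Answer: -9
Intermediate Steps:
X(S) = S**2
k(a) = 4/a (k(a) = (-2)**2/a = 4/a)
k(1)*(-3) + 3 = (4/1)*(-3) + 3 = (4*1)*(-3) + 3 = 4*(-3) + 3 = -12 + 3 = -9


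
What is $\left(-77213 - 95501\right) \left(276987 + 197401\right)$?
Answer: $-81933449032$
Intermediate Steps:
$\left(-77213 - 95501\right) \left(276987 + 197401\right) = \left(-172714\right) 474388 = -81933449032$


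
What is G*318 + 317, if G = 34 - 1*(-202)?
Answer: 75365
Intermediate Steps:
G = 236 (G = 34 + 202 = 236)
G*318 + 317 = 236*318 + 317 = 75048 + 317 = 75365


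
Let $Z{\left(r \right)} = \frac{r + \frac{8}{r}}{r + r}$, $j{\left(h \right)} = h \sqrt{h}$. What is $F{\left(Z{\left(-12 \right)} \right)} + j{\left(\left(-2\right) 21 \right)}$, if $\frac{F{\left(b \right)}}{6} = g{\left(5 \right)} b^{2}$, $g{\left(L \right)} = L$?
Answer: $\frac{1805}{216} - 42 i \sqrt{42} \approx 8.3565 - 272.19 i$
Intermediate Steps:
$j{\left(h \right)} = h^{\frac{3}{2}}$
$Z{\left(r \right)} = \frac{r + \frac{8}{r}}{2 r}$
$F{\left(b \right)} = 30 b^{2}$ ($F{\left(b \right)} = 6 \cdot 5 b^{2} = 30 b^{2}$)
$F{\left(Z{\left(-12 \right)} \right)} + j{\left(\left(-2\right) 21 \right)} = 30 \left(\frac{1}{2} + \frac{4}{144}\right)^{2} + \left(\left(-2\right) 21\right)^{\frac{3}{2}} = 30 \left(\frac{1}{2} + 4 \cdot \frac{1}{144}\right)^{2} + \left(-42\right)^{\frac{3}{2}} = 30 \left(\frac{1}{2} + \frac{1}{36}\right)^{2} - 42 i \sqrt{42} = 30 \left(\frac{19}{36}\right)^{2} - 42 i \sqrt{42} = 30 \cdot \frac{361}{1296} - 42 i \sqrt{42} = \frac{1805}{216} - 42 i \sqrt{42}$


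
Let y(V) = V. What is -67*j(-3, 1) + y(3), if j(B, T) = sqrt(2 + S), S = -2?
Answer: 3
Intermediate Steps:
j(B, T) = 0 (j(B, T) = sqrt(2 - 2) = sqrt(0) = 0)
-67*j(-3, 1) + y(3) = -67*0 + 3 = 0 + 3 = 3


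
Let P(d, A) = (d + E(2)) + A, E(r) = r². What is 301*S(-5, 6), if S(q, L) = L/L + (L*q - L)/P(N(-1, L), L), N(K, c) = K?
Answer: -903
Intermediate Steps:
P(d, A) = 4 + A + d (P(d, A) = (d + 2²) + A = (d + 4) + A = (4 + d) + A = 4 + A + d)
S(q, L) = 1 + (-L + L*q)/(3 + L) (S(q, L) = L/L + (L*q - L)/(4 + L - 1) = 1 + (-L + L*q)/(3 + L))
301*S(-5, 6) = 301*((3 + 6*(-5))/(3 + 6)) = 301*((3 - 30)/9) = 301*((⅑)*(-27)) = 301*(-3) = -903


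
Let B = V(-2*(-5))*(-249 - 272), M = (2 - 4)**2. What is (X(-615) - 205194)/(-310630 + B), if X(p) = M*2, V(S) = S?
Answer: 102593/157920 ≈ 0.64965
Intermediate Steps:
M = 4 (M = (-2)**2 = 4)
B = -5210 (B = (-2*(-5))*(-249 - 272) = 10*(-521) = -5210)
X(p) = 8 (X(p) = 4*2 = 8)
(X(-615) - 205194)/(-310630 + B) = (8 - 205194)/(-310630 - 5210) = -205186/(-315840) = -205186*(-1/315840) = 102593/157920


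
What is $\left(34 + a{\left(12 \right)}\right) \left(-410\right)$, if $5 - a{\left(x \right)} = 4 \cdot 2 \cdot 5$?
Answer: $410$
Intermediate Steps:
$a{\left(x \right)} = -35$ ($a{\left(x \right)} = 5 - 4 \cdot 2 \cdot 5 = 5 - 8 \cdot 5 = 5 - 40 = -35$)
$\left(34 + a{\left(12 \right)}\right) \left(-410\right) = \left(34 - 35\right) \left(-410\right) = \left(-1\right) \left(-410\right) = 410$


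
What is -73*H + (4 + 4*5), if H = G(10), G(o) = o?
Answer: -706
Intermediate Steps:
H = 10
-73*H + (4 + 4*5) = -73*10 + (4 + 4*5) = -730 + (4 + 20) = -730 + 24 = -706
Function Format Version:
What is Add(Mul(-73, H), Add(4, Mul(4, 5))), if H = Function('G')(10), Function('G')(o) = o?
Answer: -706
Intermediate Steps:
H = 10
Add(Mul(-73, H), Add(4, Mul(4, 5))) = Add(Mul(-73, 10), Add(4, Mul(4, 5))) = Add(-730, Add(4, 20)) = Add(-730, 24) = -706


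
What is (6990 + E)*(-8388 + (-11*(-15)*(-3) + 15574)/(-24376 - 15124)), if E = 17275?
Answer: -1607998256387/7900 ≈ -2.0354e+8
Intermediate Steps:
(6990 + E)*(-8388 + (-11*(-15)*(-3) + 15574)/(-24376 - 15124)) = (6990 + 17275)*(-8388 + (-11*(-15)*(-3) + 15574)/(-24376 - 15124)) = 24265*(-8388 + (165*(-3) + 15574)/(-39500)) = 24265*(-8388 + (-495 + 15574)*(-1/39500)) = 24265*(-8388 + 15079*(-1/39500)) = 24265*(-8388 - 15079/39500) = 24265*(-331341079/39500) = -1607998256387/7900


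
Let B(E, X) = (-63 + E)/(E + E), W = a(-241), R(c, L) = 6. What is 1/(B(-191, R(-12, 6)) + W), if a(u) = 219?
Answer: 191/41956 ≈ 0.0045524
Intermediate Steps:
W = 219
B(E, X) = (-63 + E)/(2*E) (B(E, X) = (-63 + E)/((2*E)) = (-63 + E)*(1/(2*E)) = (-63 + E)/(2*E))
1/(B(-191, R(-12, 6)) + W) = 1/((½)*(-63 - 191)/(-191) + 219) = 1/((½)*(-1/191)*(-254) + 219) = 1/(127/191 + 219) = 1/(41956/191) = 191/41956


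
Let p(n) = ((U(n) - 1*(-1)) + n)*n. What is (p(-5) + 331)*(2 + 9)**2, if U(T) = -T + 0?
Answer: 39446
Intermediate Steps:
U(T) = -T
p(n) = n (p(n) = ((-n - 1*(-1)) + n)*n = ((-n + 1) + n)*n = ((1 - n) + n)*n = 1*n = n)
(p(-5) + 331)*(2 + 9)**2 = (-5 + 331)*(2 + 9)**2 = 326*11**2 = 326*121 = 39446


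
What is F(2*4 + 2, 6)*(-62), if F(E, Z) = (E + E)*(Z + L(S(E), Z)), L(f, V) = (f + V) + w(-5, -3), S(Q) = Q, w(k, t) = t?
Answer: -23560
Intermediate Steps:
L(f, V) = -3 + V + f (L(f, V) = (f + V) - 3 = (V + f) - 3 = -3 + V + f)
F(E, Z) = 2*E*(-3 + E + 2*Z) (F(E, Z) = (E + E)*(Z + (-3 + Z + E)) = (2*E)*(Z + (-3 + E + Z)) = (2*E)*(-3 + E + 2*Z) = 2*E*(-3 + E + 2*Z))
F(2*4 + 2, 6)*(-62) = (2*(2*4 + 2)*(-3 + (2*4 + 2) + 2*6))*(-62) = (2*(8 + 2)*(-3 + (8 + 2) + 12))*(-62) = (2*10*(-3 + 10 + 12))*(-62) = (2*10*19)*(-62) = 380*(-62) = -23560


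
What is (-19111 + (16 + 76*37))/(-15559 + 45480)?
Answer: -16283/29921 ≈ -0.54420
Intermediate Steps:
(-19111 + (16 + 76*37))/(-15559 + 45480) = (-19111 + (16 + 2812))/29921 = (-19111 + 2828)*(1/29921) = -16283*1/29921 = -16283/29921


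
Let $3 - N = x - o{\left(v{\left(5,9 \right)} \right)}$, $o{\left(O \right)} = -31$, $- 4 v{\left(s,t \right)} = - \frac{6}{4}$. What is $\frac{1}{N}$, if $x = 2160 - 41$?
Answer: $- \frac{1}{2147} \approx -0.00046577$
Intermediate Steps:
$v{\left(s,t \right)} = \frac{3}{8}$ ($v{\left(s,t \right)} = - \frac{\left(-6\right) \frac{1}{4}}{4} = \left(- \frac{1}{4}\right) \left(- \frac{3}{2}\right) = \frac{3}{8}$)
$x = 2119$ ($x = 2160 - 41 = 2119$)
$N = -2147$ ($N = 3 - \left(2119 - -31\right) = 3 - \left(2119 + 31\right) = 3 - 2150 = -2147$)
$\frac{1}{N} = \frac{1}{-2147} = - \frac{1}{2147}$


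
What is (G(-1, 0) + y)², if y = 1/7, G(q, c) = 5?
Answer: 1296/49 ≈ 26.449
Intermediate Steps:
y = ⅐ ≈ 0.14286
(G(-1, 0) + y)² = (5 + ⅐)² = (36/7)² = 1296/49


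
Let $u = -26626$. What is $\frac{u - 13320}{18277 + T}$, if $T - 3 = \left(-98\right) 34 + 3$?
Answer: $- \frac{39946}{14951} \approx -2.6718$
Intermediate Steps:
$T = -3326$ ($T = 3 + \left(\left(-98\right) 34 + 3\right) = 3 + \left(-3332 + 3\right) = 3 - 3329 = -3326$)
$\frac{u - 13320}{18277 + T} = \frac{-26626 - 13320}{18277 - 3326} = - \frac{39946}{14951}$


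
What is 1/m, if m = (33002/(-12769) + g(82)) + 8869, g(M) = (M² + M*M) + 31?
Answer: 12769/285328610 ≈ 4.4752e-5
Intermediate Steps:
g(M) = 31 + 2*M² (g(M) = (M² + M²) + 31 = 2*M² + 31 = 31 + 2*M²)
m = 285328610/12769 (m = (33002/(-12769) + (31 + 2*82²)) + 8869 = (33002*(-1/12769) + (31 + 2*6724)) + 8869 = (-33002/12769 + (31 + 13448)) + 8869 = (-33002/12769 + 13479) + 8869 = 172080349/12769 + 8869 = 285328610/12769 ≈ 22345.)
1/m = 1/(285328610/12769) = 12769/285328610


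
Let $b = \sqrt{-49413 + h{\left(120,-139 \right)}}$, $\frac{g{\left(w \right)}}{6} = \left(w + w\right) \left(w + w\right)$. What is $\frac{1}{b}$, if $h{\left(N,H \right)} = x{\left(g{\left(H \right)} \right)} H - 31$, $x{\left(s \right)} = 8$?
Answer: $- \frac{i \sqrt{12639}}{25278} \approx - 0.0044475 i$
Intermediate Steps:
$g{\left(w \right)} = 24 w^{2}$ ($g{\left(w \right)} = 6 \left(w + w\right) \left(w + w\right) = 6 \cdot 2 w 2 w = 6 \cdot 4 w^{2} = 24 w^{2}$)
$h{\left(N,H \right)} = -31 + 8 H$ ($h{\left(N,H \right)} = 8 H - 31 = -31 + 8 H$)
$b = 2 i \sqrt{12639}$ ($b = \sqrt{-49413 + \left(-31 + 8 \left(-139\right)\right)} = \sqrt{-49413 - 1143} = \sqrt{-50556} = 2 i \sqrt{12639} \approx 224.85 i$)
$\frac{1}{b} = \frac{1}{2 i \sqrt{12639}} = - \frac{i \sqrt{12639}}{25278}$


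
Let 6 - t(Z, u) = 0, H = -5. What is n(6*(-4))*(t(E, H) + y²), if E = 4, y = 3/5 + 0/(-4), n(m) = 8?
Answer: 1272/25 ≈ 50.880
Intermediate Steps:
y = ⅗ (y = 3*(⅕) + 0*(-¼) = ⅗ + 0 = ⅗ ≈ 0.60000)
t(Z, u) = 6 (t(Z, u) = 6 - 1*0 = 6 + 0 = 6)
n(6*(-4))*(t(E, H) + y²) = 8*(6 + (⅗)²) = 8*(6 + 9/25) = 8*(159/25) = 1272/25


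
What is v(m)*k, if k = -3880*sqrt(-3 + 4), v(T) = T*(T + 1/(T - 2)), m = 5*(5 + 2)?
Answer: -156984800/33 ≈ -4.7571e+6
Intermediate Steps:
m = 35 (m = 5*7 = 35)
v(T) = T*(T + 1/(-2 + T))
k = -3880 (k = -3880*sqrt(1) = -3880*1 = -3880)
v(m)*k = (35*(1 + 35**2 - 2*35)/(-2 + 35))*(-3880) = (35*(1 + 1225 - 70)/33)*(-3880) = (35*(1/33)*1156)*(-3880) = (40460/33)*(-3880) = -156984800/33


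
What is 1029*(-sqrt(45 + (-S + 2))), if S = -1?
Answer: -4116*sqrt(3) ≈ -7129.1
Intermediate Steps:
1029*(-sqrt(45 + (-S + 2))) = 1029*(-sqrt(45 + (-1*(-1) + 2))) = 1029*(-sqrt(45 + (1 + 2))) = 1029*(-sqrt(45 + 3)) = 1029*(-sqrt(48)) = 1029*(-4*sqrt(3)) = -4116*sqrt(3)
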